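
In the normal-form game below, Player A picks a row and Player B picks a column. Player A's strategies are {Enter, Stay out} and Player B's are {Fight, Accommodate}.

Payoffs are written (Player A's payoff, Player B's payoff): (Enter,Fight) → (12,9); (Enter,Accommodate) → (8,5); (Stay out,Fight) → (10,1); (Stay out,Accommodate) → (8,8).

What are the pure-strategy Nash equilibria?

(Enter, Fight) and (Stay out, Accommodate)

(Enter, Fight): Player A gets 12 ≥ 10 from Stay out, and Player B gets 9 ≥ 5 from Accommodate — Nash equilibrium.
(Enter, Accommodate): Player B prefers Fight (9 > 5) — not an equilibrium.
(Stay out, Fight): Player A prefers Enter (12 > 10); Player B prefers Accommodate (8 > 1) — not an equilibrium.
(Stay out, Accommodate): Player A gets 8 ≥ 8 from Enter, and Player B gets 8 ≥ 1 from Fight — Nash equilibrium.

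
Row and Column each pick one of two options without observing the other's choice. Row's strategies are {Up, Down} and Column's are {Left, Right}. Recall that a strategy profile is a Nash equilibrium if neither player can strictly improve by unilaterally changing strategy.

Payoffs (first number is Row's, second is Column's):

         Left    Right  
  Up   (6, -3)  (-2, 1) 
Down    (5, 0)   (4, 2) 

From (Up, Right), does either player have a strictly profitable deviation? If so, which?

Row

Row at (Up, Right) earns -2; deviating to Down yields 4 — a strict improvement.
Column earns 1; deviating to Left yields -3 — not better.
Only Row has a strictly profitable deviation.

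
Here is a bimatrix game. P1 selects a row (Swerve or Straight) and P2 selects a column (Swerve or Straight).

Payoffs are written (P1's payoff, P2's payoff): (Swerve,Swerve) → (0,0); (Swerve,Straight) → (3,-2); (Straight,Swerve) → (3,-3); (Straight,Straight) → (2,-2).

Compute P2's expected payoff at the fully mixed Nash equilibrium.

-2

First find p, the probability P1 plays Swerve, from P2's indifference between Swerve and Straight: −3(1−p) = −2p − 2(1−p), giving p = 1/3.
Since P2 is indifferent in equilibrium, P2's expected payoff equals the payoff from either column against (1/3, 2/3). Using Swerve: −3(2/3) = -2.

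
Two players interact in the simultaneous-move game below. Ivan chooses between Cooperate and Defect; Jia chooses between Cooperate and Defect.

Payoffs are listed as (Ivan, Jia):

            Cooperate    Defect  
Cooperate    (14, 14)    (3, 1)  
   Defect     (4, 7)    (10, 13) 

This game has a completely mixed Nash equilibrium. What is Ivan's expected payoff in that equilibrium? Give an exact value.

First find y, the probability Jia plays Cooperate, from Ivan's indifference between Cooperate and Defect: 14y + 3(1−y) = 4y + 10(1−y), giving y = 7/17.
Since Ivan is indifferent in equilibrium, Ivan's expected payoff equals the payoff from either row against (7/17, 10/17). Using Cooperate: 14(7/17) + 3(10/17) = 128/17.

128/17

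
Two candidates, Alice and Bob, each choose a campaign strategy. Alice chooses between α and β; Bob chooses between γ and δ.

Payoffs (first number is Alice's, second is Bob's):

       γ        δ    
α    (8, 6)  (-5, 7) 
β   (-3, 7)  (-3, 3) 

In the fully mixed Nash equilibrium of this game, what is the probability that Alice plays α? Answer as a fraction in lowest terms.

Let x be the probability that Alice plays α. In a completely mixed equilibrium, Bob must be indifferent between γ and δ.
Bob's expected payoff from γ is 6x + 7(1−x); from δ it is 7x + 3(1−x).
Setting these equal: −x + 7 = 4x + 3, so x = 4/5.

4/5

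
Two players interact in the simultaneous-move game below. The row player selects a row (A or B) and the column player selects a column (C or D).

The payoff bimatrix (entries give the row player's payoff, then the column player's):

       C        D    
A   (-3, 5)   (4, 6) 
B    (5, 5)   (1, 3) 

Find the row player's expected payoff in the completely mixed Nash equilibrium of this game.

23/11

First find y, the probability the column player plays C, from the row player's indifference between A and B: −3y + 4(1−y) = 5y + (1−y), giving y = 3/11.
Since the row player is indifferent in equilibrium, the row player's expected payoff equals the payoff from either row against (3/11, 8/11). Using A: −3(3/11) + 4(8/11) = 23/11.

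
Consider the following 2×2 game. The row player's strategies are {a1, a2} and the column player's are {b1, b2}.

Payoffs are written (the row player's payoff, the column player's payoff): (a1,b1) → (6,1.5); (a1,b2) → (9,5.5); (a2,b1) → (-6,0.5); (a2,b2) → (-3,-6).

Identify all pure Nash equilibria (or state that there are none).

(a1, b2)

(a1, b1): the column player prefers b2 (5.5 > 1.5) — not an equilibrium.
(a1, b2): the row player gets 9 ≥ -3 from a2, and the column player gets 5.5 ≥ 1.5 from b1 — Nash equilibrium.
(a2, b1): the row player prefers a1 (6 > -6) — not an equilibrium.
(a2, b2): the row player prefers a1 (9 > -3); the column player prefers b1 (0.5 > -6) — not an equilibrium.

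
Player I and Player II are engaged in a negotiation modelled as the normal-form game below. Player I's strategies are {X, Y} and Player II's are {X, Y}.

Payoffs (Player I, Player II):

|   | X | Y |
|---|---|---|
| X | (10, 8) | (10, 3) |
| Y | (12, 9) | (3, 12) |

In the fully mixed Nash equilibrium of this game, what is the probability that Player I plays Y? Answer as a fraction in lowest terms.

5/8

Let x be the probability that Player I plays X. In a completely mixed equilibrium, Player II must be indifferent between X and Y.
Player II's expected payoff from X is 8x + 9(1−x); from Y it is 3x + 12(1−x).
Setting these equal: −x + 9 = −9x + 12, so x = 3/8.
Therefore Player I plays Y with probability 1 − 3/8 = 5/8.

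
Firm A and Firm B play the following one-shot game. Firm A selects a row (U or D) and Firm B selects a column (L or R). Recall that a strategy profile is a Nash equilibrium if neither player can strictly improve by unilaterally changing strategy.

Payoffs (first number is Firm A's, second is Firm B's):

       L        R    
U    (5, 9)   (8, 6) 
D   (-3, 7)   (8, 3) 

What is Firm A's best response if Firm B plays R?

either — both U and D are best responses

Against R, Firm A earns 8 from U and 8 from D.
So either strategy is a best response.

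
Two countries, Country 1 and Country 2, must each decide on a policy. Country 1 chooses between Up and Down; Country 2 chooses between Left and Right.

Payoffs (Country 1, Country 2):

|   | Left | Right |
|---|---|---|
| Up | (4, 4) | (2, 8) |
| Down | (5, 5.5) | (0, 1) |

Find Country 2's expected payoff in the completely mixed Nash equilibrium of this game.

First find x, the probability Country 1 plays Up, from Country 2's indifference between Left and Right: 4x + 5.5(1−x) = 8x + (1−x), giving x = 9/17.
Since Country 2 is indifferent in equilibrium, Country 2's expected payoff equals the payoff from either column against (9/17, 8/17). Using Left: 4(9/17) + 5.5(8/17) = 80/17.

80/17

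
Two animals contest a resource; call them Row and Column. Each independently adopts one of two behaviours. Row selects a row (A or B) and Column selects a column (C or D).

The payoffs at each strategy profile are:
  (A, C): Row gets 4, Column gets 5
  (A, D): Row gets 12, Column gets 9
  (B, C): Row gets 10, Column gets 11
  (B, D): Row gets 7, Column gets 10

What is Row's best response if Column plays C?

Against C, Row earns 4 from A and 10 from B.
So B is the best response.

B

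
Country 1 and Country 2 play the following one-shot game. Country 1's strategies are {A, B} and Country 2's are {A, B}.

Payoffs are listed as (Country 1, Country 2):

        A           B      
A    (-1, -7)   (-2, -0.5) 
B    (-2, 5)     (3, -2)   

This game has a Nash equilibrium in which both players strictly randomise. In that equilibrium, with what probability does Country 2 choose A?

Let y be the probability that Country 2 plays A. In a completely mixed equilibrium, Country 1 must be indifferent between A and B.
Country 1's expected payoff from A is −y − 2(1−y); from B it is −2y + 3(1−y).
Setting these equal: y − 2 = −5y + 3, so y = 5/6.

5/6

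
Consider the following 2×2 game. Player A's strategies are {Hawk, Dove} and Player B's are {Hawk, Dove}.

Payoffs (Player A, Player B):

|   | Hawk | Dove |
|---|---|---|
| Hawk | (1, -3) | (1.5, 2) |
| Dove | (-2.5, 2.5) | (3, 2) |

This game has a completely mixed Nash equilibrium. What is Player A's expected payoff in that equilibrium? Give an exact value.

First find y, the probability Player B plays Hawk, from Player A's indifference between Hawk and Dove: y + 1.5(1−y) = −2.5y + 3(1−y), giving y = 3/10.
Since Player A is indifferent in equilibrium, Player A's expected payoff equals the payoff from either row against (3/10, 7/10). Using Hawk: (3/10) + 1.5(7/10) = 27/20.

27/20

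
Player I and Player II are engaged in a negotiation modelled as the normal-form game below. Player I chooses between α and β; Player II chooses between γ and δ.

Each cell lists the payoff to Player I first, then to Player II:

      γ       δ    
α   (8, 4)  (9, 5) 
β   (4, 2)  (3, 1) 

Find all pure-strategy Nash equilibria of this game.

(α, δ)

(α, γ): Player II prefers δ (5 > 4) — not an equilibrium.
(α, δ): Player I gets 9 ≥ 3 from β, and Player II gets 5 ≥ 4 from γ — Nash equilibrium.
(β, γ): Player I prefers α (8 > 4) — not an equilibrium.
(β, δ): Player I prefers α (9 > 3); Player II prefers γ (2 > 1) — not an equilibrium.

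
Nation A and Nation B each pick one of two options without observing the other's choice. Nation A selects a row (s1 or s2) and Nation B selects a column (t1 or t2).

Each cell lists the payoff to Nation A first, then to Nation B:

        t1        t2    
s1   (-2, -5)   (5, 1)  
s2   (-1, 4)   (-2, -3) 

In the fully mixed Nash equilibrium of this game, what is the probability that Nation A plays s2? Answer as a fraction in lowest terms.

Let r be the probability that Nation A plays s1. In a completely mixed equilibrium, Nation B must be indifferent between t1 and t2.
Nation B's expected payoff from t1 is −5r + 4(1−r); from t2 it is r − 3(1−r).
Setting these equal: −9r + 4 = 4r − 3, so r = 7/13.
Therefore Nation A plays s2 with probability 1 − 7/13 = 6/13.

6/13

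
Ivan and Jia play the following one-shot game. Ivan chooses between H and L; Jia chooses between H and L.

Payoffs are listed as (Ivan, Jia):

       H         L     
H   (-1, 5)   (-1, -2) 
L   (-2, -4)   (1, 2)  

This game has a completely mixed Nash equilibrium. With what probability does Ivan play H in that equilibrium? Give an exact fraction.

Let p be the probability that Ivan plays H. In a completely mixed equilibrium, Jia must be indifferent between H and L.
Jia's expected payoff from H is 5p − 4(1−p); from L it is −2p + 2(1−p).
Setting these equal: 9p − 4 = −4p + 2, so p = 6/13.

6/13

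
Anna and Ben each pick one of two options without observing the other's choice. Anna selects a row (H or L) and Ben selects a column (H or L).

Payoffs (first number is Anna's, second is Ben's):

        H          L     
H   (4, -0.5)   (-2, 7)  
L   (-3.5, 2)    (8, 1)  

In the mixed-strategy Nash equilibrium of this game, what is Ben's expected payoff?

29/17

First find x, the probability Anna plays H, from Ben's indifference between H and L: −0.5x + 2(1−x) = 7x + (1−x), giving x = 2/17.
Since Ben is indifferent in equilibrium, Ben's expected payoff equals the payoff from either column against (2/17, 15/17). Using H: −0.5(2/17) + 2(15/17) = 29/17.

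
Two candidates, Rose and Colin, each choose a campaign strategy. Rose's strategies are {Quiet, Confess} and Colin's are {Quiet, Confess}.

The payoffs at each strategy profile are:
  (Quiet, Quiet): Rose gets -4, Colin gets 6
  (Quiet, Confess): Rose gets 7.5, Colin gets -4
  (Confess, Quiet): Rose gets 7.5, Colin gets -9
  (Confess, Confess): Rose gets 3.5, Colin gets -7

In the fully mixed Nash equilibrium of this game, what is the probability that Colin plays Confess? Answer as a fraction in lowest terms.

23/31

Let c be the probability that Colin plays Quiet. In a completely mixed equilibrium, Rose must be indifferent between Quiet and Confess.
Rose's expected payoff from Quiet is −4c + 7.5(1−c); from Confess it is 7.5c + 3.5(1−c).
Setting these equal: −11.5c + 7.5 = 4c + 3.5, so c = 8/31.
Therefore Colin plays Confess with probability 1 − 8/31 = 23/31.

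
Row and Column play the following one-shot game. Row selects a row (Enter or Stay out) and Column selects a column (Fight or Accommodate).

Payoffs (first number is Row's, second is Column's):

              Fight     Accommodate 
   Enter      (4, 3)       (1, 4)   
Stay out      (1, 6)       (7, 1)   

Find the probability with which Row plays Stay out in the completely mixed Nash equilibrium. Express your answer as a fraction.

1/6

Let r be the probability that Row plays Enter. In a completely mixed equilibrium, Column must be indifferent between Fight and Accommodate.
Column's expected payoff from Fight is 3r + 6(1−r); from Accommodate it is 4r + (1−r).
Setting these equal: −3r + 6 = 3r + 1, so r = 5/6.
Therefore Row plays Stay out with probability 1 − 5/6 = 1/6.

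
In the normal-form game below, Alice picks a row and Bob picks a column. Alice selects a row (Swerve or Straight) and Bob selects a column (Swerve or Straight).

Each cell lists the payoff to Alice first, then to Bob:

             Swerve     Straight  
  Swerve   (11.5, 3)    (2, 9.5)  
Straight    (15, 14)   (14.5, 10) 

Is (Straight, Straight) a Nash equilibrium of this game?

At (Straight, Straight), Alice earns 14.5; switching to Swerve would give 2, so Alice has no profitable deviation.
Bob earns 10; switching to Swerve would give 14, so Bob would deviate.
Since at least one player can profitably deviate, this is not a Nash equilibrium.

No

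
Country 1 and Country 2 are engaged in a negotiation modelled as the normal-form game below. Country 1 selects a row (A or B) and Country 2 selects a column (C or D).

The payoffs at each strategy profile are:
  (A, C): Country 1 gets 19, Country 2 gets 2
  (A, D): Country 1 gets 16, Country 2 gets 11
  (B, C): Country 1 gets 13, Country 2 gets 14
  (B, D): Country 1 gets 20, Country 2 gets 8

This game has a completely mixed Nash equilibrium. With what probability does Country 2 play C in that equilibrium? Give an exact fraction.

2/5

Let q be the probability that Country 2 plays C. In a completely mixed equilibrium, Country 1 must be indifferent between A and B.
Country 1's expected payoff from A is 19q + 16(1−q); from B it is 13q + 20(1−q).
Setting these equal: 3q + 16 = −7q + 20, so q = 2/5.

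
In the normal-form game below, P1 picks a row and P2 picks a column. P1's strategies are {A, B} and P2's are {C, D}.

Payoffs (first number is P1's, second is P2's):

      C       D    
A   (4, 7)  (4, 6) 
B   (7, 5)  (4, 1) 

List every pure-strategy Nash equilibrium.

(B, C)

(A, C): P1 prefers B (7 > 4) — not an equilibrium.
(A, D): P2 prefers C (7 > 6) — not an equilibrium.
(B, C): P1 gets 7 ≥ 4 from A, and P2 gets 5 ≥ 1 from D — Nash equilibrium.
(B, D): P2 prefers C (5 > 1) — not an equilibrium.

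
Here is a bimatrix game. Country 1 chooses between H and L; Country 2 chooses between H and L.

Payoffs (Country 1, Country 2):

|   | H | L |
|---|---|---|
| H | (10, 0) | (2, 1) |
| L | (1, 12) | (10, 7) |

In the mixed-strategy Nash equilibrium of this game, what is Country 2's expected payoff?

First find x, the probability Country 1 plays H, from Country 2's indifference between H and L: 12(1−x) = x + 7(1−x), giving x = 5/6.
Since Country 2 is indifferent in equilibrium, Country 2's expected payoff equals the payoff from either column against (5/6, 1/6). Using H: 12(1/6) = 2.

2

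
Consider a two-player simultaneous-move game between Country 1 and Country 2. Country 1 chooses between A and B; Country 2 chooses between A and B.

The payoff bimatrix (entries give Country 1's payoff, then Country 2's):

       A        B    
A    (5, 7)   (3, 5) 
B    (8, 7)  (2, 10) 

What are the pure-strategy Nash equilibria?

(A, A): Country 1 prefers B (8 > 5) — not an equilibrium.
(A, B): Country 2 prefers A (7 > 5) — not an equilibrium.
(B, A): Country 2 prefers B (10 > 7) — not an equilibrium.
(B, B): Country 1 prefers A (3 > 2) — not an equilibrium.

none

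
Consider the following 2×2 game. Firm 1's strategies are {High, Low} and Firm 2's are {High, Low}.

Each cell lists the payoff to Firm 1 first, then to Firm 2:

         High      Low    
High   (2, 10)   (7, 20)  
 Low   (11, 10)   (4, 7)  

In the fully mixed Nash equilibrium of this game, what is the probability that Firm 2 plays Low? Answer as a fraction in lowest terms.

Let y be the probability that Firm 2 plays High. In a completely mixed equilibrium, Firm 1 must be indifferent between High and Low.
Firm 1's expected payoff from High is 2y + 7(1−y); from Low it is 11y + 4(1−y).
Setting these equal: −5y + 7 = 7y + 4, so y = 1/4.
Therefore Firm 2 plays Low with probability 1 − 1/4 = 3/4.

3/4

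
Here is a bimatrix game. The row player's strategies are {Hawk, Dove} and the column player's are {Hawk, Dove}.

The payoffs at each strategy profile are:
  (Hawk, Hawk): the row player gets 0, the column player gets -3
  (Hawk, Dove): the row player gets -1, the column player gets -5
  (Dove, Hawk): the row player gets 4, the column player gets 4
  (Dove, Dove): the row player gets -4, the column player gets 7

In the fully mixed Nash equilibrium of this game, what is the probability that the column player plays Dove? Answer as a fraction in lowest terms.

Let y be the probability that the column player plays Hawk. In a completely mixed equilibrium, the row player must be indifferent between Hawk and Dove.
The row player's expected payoff from Hawk is −(1−y); from Dove it is 4y − 4(1−y).
Setting these equal: y − 1 = 8y − 4, so y = 3/7.
Therefore the column player plays Dove with probability 1 − 3/7 = 4/7.

4/7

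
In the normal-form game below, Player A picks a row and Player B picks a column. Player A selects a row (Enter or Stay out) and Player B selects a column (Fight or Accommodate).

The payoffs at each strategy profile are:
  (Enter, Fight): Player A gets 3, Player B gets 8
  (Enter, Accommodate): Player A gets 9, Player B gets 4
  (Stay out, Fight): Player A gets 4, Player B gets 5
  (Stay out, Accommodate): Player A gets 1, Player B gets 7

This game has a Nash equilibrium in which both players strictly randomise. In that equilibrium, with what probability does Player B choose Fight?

Let y be the probability that Player B plays Fight. In a completely mixed equilibrium, Player A must be indifferent between Enter and Stay out.
Player A's expected payoff from Enter is 3y + 9(1−y); from Stay out it is 4y + (1−y).
Setting these equal: −6y + 9 = 3y + 1, so y = 8/9.

8/9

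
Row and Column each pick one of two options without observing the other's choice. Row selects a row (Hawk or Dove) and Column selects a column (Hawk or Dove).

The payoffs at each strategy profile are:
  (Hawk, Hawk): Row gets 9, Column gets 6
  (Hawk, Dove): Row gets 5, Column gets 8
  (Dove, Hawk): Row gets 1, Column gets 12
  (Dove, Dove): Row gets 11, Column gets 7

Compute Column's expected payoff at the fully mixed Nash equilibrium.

First find p, the probability Row plays Hawk, from Column's indifference between Hawk and Dove: 6p + 12(1−p) = 8p + 7(1−p), giving p = 5/7.
Since Column is indifferent in equilibrium, Column's expected payoff equals the payoff from either column against (5/7, 2/7). Using Hawk: 6(5/7) + 12(2/7) = 54/7.

54/7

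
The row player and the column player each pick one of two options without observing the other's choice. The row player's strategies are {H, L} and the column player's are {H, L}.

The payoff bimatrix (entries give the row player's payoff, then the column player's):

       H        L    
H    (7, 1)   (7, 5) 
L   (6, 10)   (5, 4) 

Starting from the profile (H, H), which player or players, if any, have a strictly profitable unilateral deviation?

The column player

The row player at (H, H) earns 7; deviating to L yields 6 — not better.
The column player earns 1; deviating to L yields 5 — a strict improvement.
Only the column player has a strictly profitable deviation.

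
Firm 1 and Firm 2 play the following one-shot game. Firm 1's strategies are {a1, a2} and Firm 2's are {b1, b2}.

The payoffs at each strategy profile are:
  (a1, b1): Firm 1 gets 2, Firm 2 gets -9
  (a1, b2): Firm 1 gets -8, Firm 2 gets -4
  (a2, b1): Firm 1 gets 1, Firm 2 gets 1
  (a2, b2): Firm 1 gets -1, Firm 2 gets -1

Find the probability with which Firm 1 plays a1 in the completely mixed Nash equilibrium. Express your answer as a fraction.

Let x be the probability that Firm 1 plays a1. In a completely mixed equilibrium, Firm 2 must be indifferent between b1 and b2.
Firm 2's expected payoff from b1 is −9x + (1−x); from b2 it is −4x − (1−x).
Setting these equal: −10x + 1 = −3x − 1, so x = 2/7.

2/7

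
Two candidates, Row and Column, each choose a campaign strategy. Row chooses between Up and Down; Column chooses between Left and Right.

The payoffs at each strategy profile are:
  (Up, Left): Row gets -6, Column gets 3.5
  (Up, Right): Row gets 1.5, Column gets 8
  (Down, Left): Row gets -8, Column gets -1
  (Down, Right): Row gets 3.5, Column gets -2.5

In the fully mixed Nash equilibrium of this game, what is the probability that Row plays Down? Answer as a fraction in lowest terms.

3/4

Let p be the probability that Row plays Up. In a completely mixed equilibrium, Column must be indifferent between Left and Right.
Column's expected payoff from Left is 3.5p − (1−p); from Right it is 8p − 2.5(1−p).
Setting these equal: 4.5p − 1 = 10.5p − 2.5, so p = 1/4.
Therefore Row plays Down with probability 1 − 1/4 = 3/4.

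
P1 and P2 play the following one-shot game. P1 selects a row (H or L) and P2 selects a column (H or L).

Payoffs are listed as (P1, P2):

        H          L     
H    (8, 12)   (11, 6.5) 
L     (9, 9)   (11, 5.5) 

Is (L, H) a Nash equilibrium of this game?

Yes

At (L, H), P1 earns 9; switching to H would give 8, so P1 has no profitable deviation.
P2 earns 9; switching to L would give 5.5, so P2 has no profitable deviation.
Neither player can gain by a unilateral deviation, so this profile is a Nash equilibrium.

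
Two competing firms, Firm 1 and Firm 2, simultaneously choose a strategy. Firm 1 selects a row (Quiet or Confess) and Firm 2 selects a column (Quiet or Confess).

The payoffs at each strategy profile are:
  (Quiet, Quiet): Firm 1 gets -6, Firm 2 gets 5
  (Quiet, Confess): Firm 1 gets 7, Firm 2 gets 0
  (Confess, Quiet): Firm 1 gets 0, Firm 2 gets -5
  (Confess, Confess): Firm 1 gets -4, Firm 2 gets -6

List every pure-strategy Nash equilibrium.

(Confess, Quiet)

(Quiet, Quiet): Firm 1 prefers Confess (0 > -6) — not an equilibrium.
(Quiet, Confess): Firm 2 prefers Quiet (5 > 0) — not an equilibrium.
(Confess, Quiet): Firm 1 gets 0 ≥ -6 from Quiet, and Firm 2 gets -5 ≥ -6 from Confess — Nash equilibrium.
(Confess, Confess): Firm 1 prefers Quiet (7 > -4); Firm 2 prefers Quiet (-5 > -6) — not an equilibrium.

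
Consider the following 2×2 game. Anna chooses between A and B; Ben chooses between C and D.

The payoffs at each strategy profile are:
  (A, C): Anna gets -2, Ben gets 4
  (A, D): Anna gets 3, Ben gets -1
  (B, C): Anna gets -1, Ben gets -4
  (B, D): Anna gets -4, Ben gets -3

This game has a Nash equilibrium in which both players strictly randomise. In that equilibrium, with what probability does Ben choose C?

Let c be the probability that Ben plays C. In a completely mixed equilibrium, Anna must be indifferent between A and B.
Anna's expected payoff from A is −2c + 3(1−c); from B it is −c − 4(1−c).
Setting these equal: −5c + 3 = 3c − 4, so c = 7/8.

7/8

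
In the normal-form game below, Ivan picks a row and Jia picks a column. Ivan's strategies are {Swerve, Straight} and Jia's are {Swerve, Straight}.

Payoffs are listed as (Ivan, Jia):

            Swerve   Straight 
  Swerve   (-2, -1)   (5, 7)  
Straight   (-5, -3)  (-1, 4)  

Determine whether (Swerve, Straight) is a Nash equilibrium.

Yes

At (Swerve, Straight), Ivan earns 5; switching to Straight would give -1, so Ivan has no profitable deviation.
Jia earns 7; switching to Swerve would give -1, so Jia has no profitable deviation.
Neither player can gain by a unilateral deviation, so this profile is a Nash equilibrium.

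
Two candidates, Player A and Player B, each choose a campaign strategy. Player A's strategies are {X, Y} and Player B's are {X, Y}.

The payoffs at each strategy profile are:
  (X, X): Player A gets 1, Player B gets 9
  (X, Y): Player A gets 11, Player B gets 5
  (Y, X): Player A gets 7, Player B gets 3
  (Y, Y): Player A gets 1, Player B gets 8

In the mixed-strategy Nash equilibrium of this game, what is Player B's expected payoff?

First find x, the probability Player A plays X, from Player B's indifference between X and Y: 9x + 3(1−x) = 5x + 8(1−x), giving x = 5/9.
Since Player B is indifferent in equilibrium, Player B's expected payoff equals the payoff from either column against (5/9, 4/9). Using X: 9(5/9) + 3(4/9) = 19/3.

19/3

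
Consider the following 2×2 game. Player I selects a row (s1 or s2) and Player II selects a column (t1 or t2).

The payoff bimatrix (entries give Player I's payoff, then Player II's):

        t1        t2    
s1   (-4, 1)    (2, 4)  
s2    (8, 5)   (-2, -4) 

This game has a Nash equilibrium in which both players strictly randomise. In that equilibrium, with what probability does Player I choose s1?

Let x be the probability that Player I plays s1. In a completely mixed equilibrium, Player II must be indifferent between t1 and t2.
Player II's expected payoff from t1 is x + 5(1−x); from t2 it is 4x − 4(1−x).
Setting these equal: −4x + 5 = 8x − 4, so x = 3/4.

3/4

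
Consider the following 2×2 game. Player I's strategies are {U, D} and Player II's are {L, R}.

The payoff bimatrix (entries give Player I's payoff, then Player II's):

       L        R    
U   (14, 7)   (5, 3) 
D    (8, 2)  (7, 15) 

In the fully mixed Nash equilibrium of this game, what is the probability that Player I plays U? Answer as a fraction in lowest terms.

Let p be the probability that Player I plays U. In a completely mixed equilibrium, Player II must be indifferent between L and R.
Player II's expected payoff from L is 7p + 2(1−p); from R it is 3p + 15(1−p).
Setting these equal: 5p + 2 = −12p + 15, so p = 13/17.

13/17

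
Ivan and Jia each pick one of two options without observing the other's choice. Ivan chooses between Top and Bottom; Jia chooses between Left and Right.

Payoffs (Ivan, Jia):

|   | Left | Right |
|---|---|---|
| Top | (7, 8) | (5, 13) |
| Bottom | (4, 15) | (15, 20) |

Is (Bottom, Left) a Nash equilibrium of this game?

No

At (Bottom, Left), Ivan earns 4; switching to Top would give 7, so Ivan would deviate.
Jia earns 15; switching to Right would give 20, so Jia would deviate.
Since at least one player can profitably deviate, this is not a Nash equilibrium.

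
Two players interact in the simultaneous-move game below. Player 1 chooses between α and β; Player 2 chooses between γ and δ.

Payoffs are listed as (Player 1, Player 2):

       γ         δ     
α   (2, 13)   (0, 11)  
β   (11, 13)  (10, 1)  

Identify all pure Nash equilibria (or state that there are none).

(α, γ): Player 1 prefers β (11 > 2) — not an equilibrium.
(α, δ): Player 1 prefers β (10 > 0); Player 2 prefers γ (13 > 11) — not an equilibrium.
(β, γ): Player 1 gets 11 ≥ 2 from α, and Player 2 gets 13 ≥ 1 from δ — Nash equilibrium.
(β, δ): Player 2 prefers γ (13 > 1) — not an equilibrium.

(β, γ)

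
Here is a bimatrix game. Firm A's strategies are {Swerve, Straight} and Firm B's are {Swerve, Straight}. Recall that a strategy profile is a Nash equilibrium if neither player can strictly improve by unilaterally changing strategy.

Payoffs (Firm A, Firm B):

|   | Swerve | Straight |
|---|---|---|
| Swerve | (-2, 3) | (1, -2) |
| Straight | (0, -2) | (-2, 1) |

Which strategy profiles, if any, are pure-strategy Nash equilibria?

(Swerve, Swerve): Firm A prefers Straight (0 > -2) — not an equilibrium.
(Swerve, Straight): Firm B prefers Swerve (3 > -2) — not an equilibrium.
(Straight, Swerve): Firm B prefers Straight (1 > -2) — not an equilibrium.
(Straight, Straight): Firm A prefers Swerve (1 > -2) — not an equilibrium.

none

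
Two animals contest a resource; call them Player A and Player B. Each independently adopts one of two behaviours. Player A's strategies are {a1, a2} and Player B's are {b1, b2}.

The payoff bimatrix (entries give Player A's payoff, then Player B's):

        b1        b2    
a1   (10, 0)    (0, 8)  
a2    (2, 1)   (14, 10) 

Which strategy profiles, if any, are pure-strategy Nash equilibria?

(a1, b1): Player B prefers b2 (8 > 0) — not an equilibrium.
(a1, b2): Player A prefers a2 (14 > 0) — not an equilibrium.
(a2, b1): Player A prefers a1 (10 > 2); Player B prefers b2 (10 > 1) — not an equilibrium.
(a2, b2): Player A gets 14 ≥ 0 from a1, and Player B gets 10 ≥ 1 from b1 — Nash equilibrium.

(a2, b2)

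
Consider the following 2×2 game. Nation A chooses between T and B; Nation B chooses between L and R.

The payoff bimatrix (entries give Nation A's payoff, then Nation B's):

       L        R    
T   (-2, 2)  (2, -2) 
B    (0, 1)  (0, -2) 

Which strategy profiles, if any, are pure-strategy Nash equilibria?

(B, L)

(T, L): Nation A prefers B (0 > -2) — not an equilibrium.
(T, R): Nation B prefers L (2 > -2) — not an equilibrium.
(B, L): Nation A gets 0 ≥ -2 from T, and Nation B gets 1 ≥ -2 from R — Nash equilibrium.
(B, R): Nation A prefers T (2 > 0); Nation B prefers L (1 > -2) — not an equilibrium.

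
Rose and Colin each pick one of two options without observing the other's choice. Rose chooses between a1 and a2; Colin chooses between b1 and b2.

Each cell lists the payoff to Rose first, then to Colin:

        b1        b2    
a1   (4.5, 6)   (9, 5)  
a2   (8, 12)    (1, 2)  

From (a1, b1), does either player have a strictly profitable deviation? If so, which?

Rose

Rose at (a1, b1) earns 4.5; deviating to a2 yields 8 — a strict improvement.
Colin earns 6; deviating to b2 yields 5 — not better.
Only Rose has a strictly profitable deviation.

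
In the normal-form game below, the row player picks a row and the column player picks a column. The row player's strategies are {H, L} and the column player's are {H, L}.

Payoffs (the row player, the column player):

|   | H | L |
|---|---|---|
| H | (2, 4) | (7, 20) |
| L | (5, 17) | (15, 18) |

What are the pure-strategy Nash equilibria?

(L, L)

(H, H): the row player prefers L (5 > 2); the column player prefers L (20 > 4) — not an equilibrium.
(H, L): the row player prefers L (15 > 7) — not an equilibrium.
(L, H): the column player prefers L (18 > 17) — not an equilibrium.
(L, L): the row player gets 15 ≥ 7 from H, and the column player gets 18 ≥ 17 from H — Nash equilibrium.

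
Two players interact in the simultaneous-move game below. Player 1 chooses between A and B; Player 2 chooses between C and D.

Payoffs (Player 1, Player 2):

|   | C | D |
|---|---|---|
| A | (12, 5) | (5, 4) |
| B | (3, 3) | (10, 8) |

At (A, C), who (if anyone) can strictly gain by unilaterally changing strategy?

Neither

Player 1 at (A, C) earns 12; deviating to B yields 3 — not better.
Player 2 earns 5; deviating to D yields 4 — not better.
Neither player can strictly improve; the profile is a Nash equilibrium.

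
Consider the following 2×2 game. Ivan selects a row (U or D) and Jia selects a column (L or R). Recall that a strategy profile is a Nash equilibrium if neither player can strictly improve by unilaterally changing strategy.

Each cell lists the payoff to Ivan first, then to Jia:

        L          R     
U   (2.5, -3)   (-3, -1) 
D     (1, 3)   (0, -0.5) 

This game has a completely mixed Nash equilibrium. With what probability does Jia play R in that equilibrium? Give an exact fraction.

1/3

Let c be the probability that Jia plays L. In a completely mixed equilibrium, Ivan must be indifferent between U and D.
Ivan's expected payoff from U is 2.5c − 3(1−c); from D it is c.
Setting these equal: 5.5c − 3 = c, so c = 2/3.
Therefore Jia plays R with probability 1 − 2/3 = 1/3.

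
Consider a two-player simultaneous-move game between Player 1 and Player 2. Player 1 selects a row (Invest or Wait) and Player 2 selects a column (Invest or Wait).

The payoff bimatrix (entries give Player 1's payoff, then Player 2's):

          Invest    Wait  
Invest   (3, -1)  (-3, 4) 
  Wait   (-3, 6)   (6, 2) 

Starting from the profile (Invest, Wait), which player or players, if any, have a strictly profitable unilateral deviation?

Player 1 at (Invest, Wait) earns -3; deviating to Wait yields 6 — a strict improvement.
Player 2 earns 4; deviating to Invest yields -1 — not better.
Only Player 1 has a strictly profitable deviation.

Player 1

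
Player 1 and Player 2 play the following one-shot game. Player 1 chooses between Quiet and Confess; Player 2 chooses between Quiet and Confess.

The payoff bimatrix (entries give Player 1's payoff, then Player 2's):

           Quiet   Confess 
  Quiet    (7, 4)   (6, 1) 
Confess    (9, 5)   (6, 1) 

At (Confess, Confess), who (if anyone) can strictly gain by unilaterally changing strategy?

Player 2

Player 1 at (Confess, Confess) earns 6; deviating to Quiet yields 6 — not better.
Player 2 earns 1; deviating to Quiet yields 5 — a strict improvement.
Only Player 2 has a strictly profitable deviation.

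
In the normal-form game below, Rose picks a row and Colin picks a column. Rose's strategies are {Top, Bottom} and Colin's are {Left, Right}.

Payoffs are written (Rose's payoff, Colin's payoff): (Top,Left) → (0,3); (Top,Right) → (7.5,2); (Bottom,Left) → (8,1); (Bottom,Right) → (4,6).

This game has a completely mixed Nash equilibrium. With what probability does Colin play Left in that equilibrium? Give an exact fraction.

Let c be the probability that Colin plays Left. In a completely mixed equilibrium, Rose must be indifferent between Top and Bottom.
Rose's expected payoff from Top is 7.5(1−c); from Bottom it is 8c + 4(1−c).
Setting these equal: −7.5c + 7.5 = 4c + 4, so c = 7/23.

7/23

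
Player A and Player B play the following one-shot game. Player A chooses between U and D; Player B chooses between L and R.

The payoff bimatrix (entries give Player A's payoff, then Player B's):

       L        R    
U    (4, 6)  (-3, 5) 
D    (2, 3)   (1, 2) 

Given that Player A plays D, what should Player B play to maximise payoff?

L

Against D, Player B earns 3 from L and 2 from R.
So L is the best response.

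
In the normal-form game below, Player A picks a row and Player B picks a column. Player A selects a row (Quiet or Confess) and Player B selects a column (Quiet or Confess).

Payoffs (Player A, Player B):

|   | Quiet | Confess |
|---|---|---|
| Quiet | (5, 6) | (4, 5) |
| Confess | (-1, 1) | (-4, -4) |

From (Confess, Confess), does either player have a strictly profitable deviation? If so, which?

Player A at (Confess, Confess) earns -4; deviating to Quiet yields 4 — a strict improvement.
Player B earns -4; deviating to Quiet yields 1 — a strict improvement.
Both Player A and Player B have strictly profitable deviations.

Both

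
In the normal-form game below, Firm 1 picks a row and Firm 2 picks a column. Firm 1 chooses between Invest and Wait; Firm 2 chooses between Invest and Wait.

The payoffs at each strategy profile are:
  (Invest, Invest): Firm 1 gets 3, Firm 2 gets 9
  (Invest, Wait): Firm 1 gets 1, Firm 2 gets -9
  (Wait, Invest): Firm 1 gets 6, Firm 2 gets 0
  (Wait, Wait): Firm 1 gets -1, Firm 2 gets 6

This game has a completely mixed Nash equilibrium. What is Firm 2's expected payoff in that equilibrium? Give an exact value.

9/4

First find p, the probability Firm 1 plays Invest, from Firm 2's indifference between Invest and Wait: 9p = −9p + 6(1−p), giving p = 1/4.
Since Firm 2 is indifferent in equilibrium, Firm 2's expected payoff equals the payoff from either column against (1/4, 3/4). Using Invest: 9(1/4) = 9/4.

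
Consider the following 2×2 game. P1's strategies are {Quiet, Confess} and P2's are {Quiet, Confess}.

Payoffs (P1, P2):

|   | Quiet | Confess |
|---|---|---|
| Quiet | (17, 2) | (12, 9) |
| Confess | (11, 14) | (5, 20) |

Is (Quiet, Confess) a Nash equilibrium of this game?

Yes

At (Quiet, Confess), P1 earns 12; switching to Confess would give 5, so P1 has no profitable deviation.
P2 earns 9; switching to Quiet would give 2, so P2 has no profitable deviation.
Neither player can gain by a unilateral deviation, so this profile is a Nash equilibrium.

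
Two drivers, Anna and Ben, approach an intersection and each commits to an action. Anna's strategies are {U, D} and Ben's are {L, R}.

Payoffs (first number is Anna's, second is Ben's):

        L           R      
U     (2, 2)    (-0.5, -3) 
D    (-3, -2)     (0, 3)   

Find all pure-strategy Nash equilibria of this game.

(U, L): Anna gets 2 ≥ -3 from D, and Ben gets 2 ≥ -3 from R — Nash equilibrium.
(U, R): Anna prefers D (0 > -0.5); Ben prefers L (2 > -3) — not an equilibrium.
(D, L): Anna prefers U (2 > -3); Ben prefers R (3 > -2) — not an equilibrium.
(D, R): Anna gets 0 ≥ -0.5 from U, and Ben gets 3 ≥ -2 from L — Nash equilibrium.

(U, L) and (D, R)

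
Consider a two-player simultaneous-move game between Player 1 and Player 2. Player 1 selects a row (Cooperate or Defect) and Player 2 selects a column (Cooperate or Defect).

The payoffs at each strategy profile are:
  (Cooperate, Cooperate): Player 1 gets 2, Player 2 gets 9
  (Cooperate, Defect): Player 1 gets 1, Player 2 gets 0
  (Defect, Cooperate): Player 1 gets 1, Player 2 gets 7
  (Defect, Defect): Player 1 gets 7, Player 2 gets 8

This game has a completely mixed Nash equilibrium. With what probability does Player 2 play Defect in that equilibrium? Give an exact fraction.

1/7

Let q be the probability that Player 2 plays Cooperate. In a completely mixed equilibrium, Player 1 must be indifferent between Cooperate and Defect.
Player 1's expected payoff from Cooperate is 2q + (1−q); from Defect it is q + 7(1−q).
Setting these equal: q + 1 = −6q + 7, so q = 6/7.
Therefore Player 2 plays Defect with probability 1 − 6/7 = 1/7.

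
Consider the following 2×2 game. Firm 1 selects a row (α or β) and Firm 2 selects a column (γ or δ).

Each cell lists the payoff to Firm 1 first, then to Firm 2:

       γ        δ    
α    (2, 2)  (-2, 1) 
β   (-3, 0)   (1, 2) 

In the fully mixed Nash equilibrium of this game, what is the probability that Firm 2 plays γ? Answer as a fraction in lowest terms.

Let c be the probability that Firm 2 plays γ. In a completely mixed equilibrium, Firm 1 must be indifferent between α and β.
Firm 1's expected payoff from α is 2c − 2(1−c); from β it is −3c + (1−c).
Setting these equal: 4c − 2 = −4c + 1, so c = 3/8.

3/8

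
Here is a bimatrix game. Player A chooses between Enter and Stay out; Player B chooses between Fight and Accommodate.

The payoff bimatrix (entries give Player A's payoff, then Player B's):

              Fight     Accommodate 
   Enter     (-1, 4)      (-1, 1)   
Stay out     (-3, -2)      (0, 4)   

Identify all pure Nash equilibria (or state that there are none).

(Enter, Fight): Player A gets -1 ≥ -3 from Stay out, and Player B gets 4 ≥ 1 from Accommodate — Nash equilibrium.
(Enter, Accommodate): Player A prefers Stay out (0 > -1); Player B prefers Fight (4 > 1) — not an equilibrium.
(Stay out, Fight): Player A prefers Enter (-1 > -3); Player B prefers Accommodate (4 > -2) — not an equilibrium.
(Stay out, Accommodate): Player A gets 0 ≥ -1 from Enter, and Player B gets 4 ≥ -2 from Fight — Nash equilibrium.

(Enter, Fight) and (Stay out, Accommodate)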